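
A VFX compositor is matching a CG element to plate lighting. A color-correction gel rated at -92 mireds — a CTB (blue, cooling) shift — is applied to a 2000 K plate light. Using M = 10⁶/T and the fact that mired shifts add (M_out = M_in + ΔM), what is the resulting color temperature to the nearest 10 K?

2450 K

M_in = 10⁶/2000 = 500.00 mireds.
M_out = 500.00 + (-92) = 408.00 mireds.
T_out = 10⁶/408.00 = 2451.0 K → 2450 K.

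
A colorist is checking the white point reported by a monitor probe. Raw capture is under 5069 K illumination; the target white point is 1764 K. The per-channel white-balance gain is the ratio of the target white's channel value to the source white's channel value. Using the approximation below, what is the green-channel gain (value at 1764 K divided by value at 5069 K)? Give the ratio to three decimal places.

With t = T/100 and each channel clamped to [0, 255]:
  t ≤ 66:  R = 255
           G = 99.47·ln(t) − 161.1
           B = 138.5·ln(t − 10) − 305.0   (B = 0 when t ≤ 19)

At 5069 K (t = 50.69):
  G = 99.47·ln 50.69 − 161.1 = 99.47·3.9257 − 161.1 = 229.392.
At 1764 K (t = 17.64):
  G = 99.47·ln 17.64 − 161.1 = 99.47·2.8702 − 161.1 = 124.396.
Gain = 124.396 / 229.392 = 0.5423 → 0.542.

0.542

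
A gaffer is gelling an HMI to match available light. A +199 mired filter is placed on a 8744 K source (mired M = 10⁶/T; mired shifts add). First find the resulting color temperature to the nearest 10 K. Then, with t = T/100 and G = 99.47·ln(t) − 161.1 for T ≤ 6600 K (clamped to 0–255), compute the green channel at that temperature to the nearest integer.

183

M_in = 10⁶/8744 = 114.36; M_out = 114.36 + (+199) = 313.36.
T_out = 10⁶/313.36 = 3191.2 K → 3190 K; t = 31.9.
G = 99.47·ln 31.9 − 161.1 = 99.47·3.4626 − 161.1 = 183.325.
Rounded: 183.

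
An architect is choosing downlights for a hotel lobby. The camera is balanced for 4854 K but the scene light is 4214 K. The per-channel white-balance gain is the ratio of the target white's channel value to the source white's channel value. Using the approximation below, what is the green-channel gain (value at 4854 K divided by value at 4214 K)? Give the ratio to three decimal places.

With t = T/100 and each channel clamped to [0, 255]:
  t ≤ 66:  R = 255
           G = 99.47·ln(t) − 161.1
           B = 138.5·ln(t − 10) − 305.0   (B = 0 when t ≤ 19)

1.067

At 4214 K (t = 42.14):
  G = 99.47·ln 42.14 − 161.1 = 99.47·3.7410 − 161.1 = 211.017.
At 4854 K (t = 48.54):
  G = 99.47·ln 48.54 − 161.1 = 99.47·3.8824 − 161.1 = 225.081.
Gain = 225.081 / 211.017 = 1.0666 → 1.067.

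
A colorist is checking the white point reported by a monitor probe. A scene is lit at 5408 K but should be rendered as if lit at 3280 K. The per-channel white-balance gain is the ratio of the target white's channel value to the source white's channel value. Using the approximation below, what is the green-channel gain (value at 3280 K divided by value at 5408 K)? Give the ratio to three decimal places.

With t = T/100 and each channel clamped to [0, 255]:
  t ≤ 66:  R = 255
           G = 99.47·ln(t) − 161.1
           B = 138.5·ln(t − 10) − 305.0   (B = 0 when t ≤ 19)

At 5408 K (t = 54.08):
  G = 99.47·ln 54.08 − 161.1 = 99.47·3.9905 − 161.1 = 235.831.
At 3280 K (t = 32.8):
  G = 99.47·ln 32.8 − 161.1 = 99.47·3.4904 − 161.1 = 186.093.
Gain = 186.093 / 235.831 = 0.7891 → 0.789.

0.789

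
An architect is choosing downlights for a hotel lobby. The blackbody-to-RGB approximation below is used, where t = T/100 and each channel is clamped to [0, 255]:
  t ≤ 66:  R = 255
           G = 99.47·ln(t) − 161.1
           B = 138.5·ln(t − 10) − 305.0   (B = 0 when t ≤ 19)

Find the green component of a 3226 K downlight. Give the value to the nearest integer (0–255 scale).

t = 3226/100 = 32.26; the t ≤ 66 branch applies.
G = 99.47·ln 32.26 − 161.1 = 99.47·3.4738 − 161.1 = 184.442.
Rounded: 184.

184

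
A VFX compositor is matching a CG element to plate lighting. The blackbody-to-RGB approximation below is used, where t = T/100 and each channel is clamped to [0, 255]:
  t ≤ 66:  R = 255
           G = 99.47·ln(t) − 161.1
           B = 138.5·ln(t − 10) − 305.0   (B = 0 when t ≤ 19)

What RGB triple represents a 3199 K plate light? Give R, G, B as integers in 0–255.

t = 3199/100 = 31.99; the t ≤ 66 branch applies.
R = 255 by definition for t ≤ 66.
G = 99.47·ln 31.99 − 161.1 = 99.47·3.4654 − 161.1 = 183.606.
B = 138.5·ln(31.99 − 10) − 305.0 = 138.5·ln 21.99 − 305.0 = 138.5·3.0906 − 305.0 = 123.046.
Rounded: (255, 184, 123).

R=255, G=184, B=123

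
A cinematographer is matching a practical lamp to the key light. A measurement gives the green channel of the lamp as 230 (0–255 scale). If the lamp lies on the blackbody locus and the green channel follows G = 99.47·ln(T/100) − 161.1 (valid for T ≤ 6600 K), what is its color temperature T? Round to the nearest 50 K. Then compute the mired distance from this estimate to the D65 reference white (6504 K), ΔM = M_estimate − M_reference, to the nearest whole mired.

ln t = (230 + 161.1) / 99.47 = 3.9318.
t = e^3.9318 = 51.001.
T = 100·t = 5100 K → 5100 K to the nearest 50 K.
M_estimate = 10⁶/5100 = 196.08; M_reference = 10⁶/6504 = 153.75.
ΔM = 196.08 − 153.75 = 42.33 → +42 mireds.

+42 mireds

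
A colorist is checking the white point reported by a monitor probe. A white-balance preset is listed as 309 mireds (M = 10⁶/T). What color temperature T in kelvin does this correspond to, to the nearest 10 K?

T = 10⁶ / 309 = 3236.25 K → 3240 K.

3240 K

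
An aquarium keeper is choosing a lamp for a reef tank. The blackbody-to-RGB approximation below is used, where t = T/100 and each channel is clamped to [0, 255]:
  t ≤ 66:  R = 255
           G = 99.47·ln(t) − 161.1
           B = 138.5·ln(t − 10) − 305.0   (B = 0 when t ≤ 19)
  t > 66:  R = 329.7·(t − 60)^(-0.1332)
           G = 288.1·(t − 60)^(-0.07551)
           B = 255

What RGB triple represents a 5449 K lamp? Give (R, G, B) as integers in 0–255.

t = 5449/100 = 54.49; the t ≤ 66 branch applies.
R = 255 by definition for t ≤ 66.
G = 99.47·ln 54.49 − 161.1 = 99.47·3.9980 − 161.1 = 236.583.
B = 138.5·ln(54.49 − 10) − 305.0 = 138.5·ln 44.49 − 305.0 = 138.5·3.7953 − 305.0 = 220.644.
Rounded: (255, 237, 221).

(255, 237, 221)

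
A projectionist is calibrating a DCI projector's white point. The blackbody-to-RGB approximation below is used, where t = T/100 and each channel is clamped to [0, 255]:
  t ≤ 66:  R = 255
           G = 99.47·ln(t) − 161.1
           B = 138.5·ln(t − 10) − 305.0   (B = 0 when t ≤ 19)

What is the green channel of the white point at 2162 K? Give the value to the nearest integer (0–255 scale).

145

t = 2162/100 = 21.62; the t ≤ 66 branch applies.
G = 99.47·ln 21.62 − 161.1 = 99.47·3.0736 − 161.1 = 144.633.
Rounded: 145.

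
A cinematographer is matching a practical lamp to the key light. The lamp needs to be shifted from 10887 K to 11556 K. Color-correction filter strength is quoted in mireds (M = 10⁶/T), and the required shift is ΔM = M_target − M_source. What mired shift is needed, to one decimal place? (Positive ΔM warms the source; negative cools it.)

-5.3 mireds

M_source = 10⁶/10887 = 91.853; M_target = 10⁶/11556 = 86.535.
ΔM = 86.535 − 91.853 = -5.318 → -5.3 mireds, a cooling shift.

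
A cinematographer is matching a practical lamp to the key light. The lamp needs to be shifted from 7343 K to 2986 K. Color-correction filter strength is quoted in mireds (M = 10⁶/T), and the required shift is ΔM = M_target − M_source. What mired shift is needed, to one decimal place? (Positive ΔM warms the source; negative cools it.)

+198.7 mireds

M_source = 10⁶/7343 = 136.184; M_target = 10⁶/2986 = 334.896.
ΔM = 334.896 − 136.184 = 198.712 → +198.7 mireds, a warming shift.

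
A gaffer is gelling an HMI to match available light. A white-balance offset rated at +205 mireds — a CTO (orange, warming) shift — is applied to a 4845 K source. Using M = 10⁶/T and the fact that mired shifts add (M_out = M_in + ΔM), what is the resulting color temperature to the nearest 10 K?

M_in = 10⁶/4845 = 206.40 mireds.
M_out = 206.40 + (+205) = 411.40 mireds.
T_out = 10⁶/411.40 = 2430.7 K → 2430 K.

2430 K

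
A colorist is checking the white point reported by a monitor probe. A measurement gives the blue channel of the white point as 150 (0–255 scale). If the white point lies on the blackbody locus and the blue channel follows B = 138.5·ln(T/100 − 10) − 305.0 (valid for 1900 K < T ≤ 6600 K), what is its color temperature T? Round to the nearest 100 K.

3700 K

ln(t − 10) = (150 + 305.0) / 138.5 = 3.2852.
t − 10 = e^3.2852 = 26.714, so t = 36.714.
T = 100·t = 3671 K → 3700 K to the nearest 100 K.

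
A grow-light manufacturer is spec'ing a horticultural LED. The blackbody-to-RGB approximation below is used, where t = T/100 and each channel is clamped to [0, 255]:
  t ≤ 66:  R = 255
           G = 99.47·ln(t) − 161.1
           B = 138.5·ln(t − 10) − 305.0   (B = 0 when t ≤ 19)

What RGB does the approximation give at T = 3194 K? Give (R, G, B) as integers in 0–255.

(255, 183, 123)

t = 3194/100 = 31.94; the t ≤ 66 branch applies.
R = 255 by definition for t ≤ 66.
G = 99.47·ln 31.94 − 161.1 = 99.47·3.4639 − 161.1 = 183.450.
B = 138.5·ln(31.94 − 10) − 305.0 = 138.5·ln 21.94 − 305.0 = 138.5·3.0883 − 305.0 = 122.731.
Rounded: (255, 183, 123).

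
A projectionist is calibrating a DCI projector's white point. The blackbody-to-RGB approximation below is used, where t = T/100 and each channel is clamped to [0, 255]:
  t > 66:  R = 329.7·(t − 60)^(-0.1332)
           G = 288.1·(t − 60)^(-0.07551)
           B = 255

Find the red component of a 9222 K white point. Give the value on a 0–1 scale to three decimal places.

0.814

t = 9222/100 = 92.22; the t > 66 branch applies.
R = 329.7·(92.22 − 60)^(-0.1332) = 329.7·32.22^(-0.1332) = 329.7·0.62968 = 207.604.
On a 0–1 scale: 207.604/255 = 0.8141 → 0.814.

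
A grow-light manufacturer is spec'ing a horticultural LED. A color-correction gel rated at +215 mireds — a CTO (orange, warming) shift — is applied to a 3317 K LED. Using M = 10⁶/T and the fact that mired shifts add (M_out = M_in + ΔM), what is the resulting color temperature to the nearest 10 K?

1940 K

M_in = 10⁶/3317 = 301.48 mireds.
M_out = 301.48 + (+215) = 516.48 mireds.
T_out = 10⁶/516.48 = 1936.2 K → 1940 K.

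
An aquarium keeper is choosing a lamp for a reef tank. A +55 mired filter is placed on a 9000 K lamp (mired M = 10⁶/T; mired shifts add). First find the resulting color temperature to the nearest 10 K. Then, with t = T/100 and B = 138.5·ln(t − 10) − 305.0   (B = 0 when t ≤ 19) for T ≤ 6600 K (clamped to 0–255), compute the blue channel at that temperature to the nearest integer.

M_in = 10⁶/9000 = 111.11; M_out = 111.11 + (+55) = 166.11.
T_out = 10⁶/166.11 = 6020.1 K → 6020 K; t = 60.2.
B = 138.5·ln(60.2 − 10) − 305.0 = 138.5·ln 50.2 − 305.0 = 138.5·3.9160 − 305.0 = 237.368.
Rounded: 237.

237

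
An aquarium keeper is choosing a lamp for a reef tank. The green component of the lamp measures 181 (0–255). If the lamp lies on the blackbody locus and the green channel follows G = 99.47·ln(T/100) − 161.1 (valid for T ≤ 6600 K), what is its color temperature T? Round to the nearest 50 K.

3100 K

ln t = (181 + 161.1) / 99.47 = 3.4392.
t = e^3.4392 = 31.163.
T = 100·t = 3116 K → 3100 K to the nearest 50 K.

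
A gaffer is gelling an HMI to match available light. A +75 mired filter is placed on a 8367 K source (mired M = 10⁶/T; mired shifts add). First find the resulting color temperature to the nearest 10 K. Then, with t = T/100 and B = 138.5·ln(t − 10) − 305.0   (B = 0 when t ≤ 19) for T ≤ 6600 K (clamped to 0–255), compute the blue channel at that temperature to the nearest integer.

M_in = 10⁶/8367 = 119.52; M_out = 119.52 + (+75) = 194.52.
T_out = 10⁶/194.52 = 5140.9 K → 5140 K; t = 51.4.
B = 138.5·ln(51.4 − 10) − 305.0 = 138.5·ln 41.4 − 305.0 = 138.5·3.7233 − 305.0 = 210.674.
Rounded: 211.

211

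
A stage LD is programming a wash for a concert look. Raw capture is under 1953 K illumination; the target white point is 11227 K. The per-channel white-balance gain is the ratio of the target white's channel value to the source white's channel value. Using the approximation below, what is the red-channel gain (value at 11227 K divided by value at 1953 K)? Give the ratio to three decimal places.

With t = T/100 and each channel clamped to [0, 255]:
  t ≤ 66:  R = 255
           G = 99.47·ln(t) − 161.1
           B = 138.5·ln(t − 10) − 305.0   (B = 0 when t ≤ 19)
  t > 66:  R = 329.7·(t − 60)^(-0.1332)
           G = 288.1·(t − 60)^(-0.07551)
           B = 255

At 1953 K (t = 19.53):
  R = 255 by definition for t ≤ 66.
At 11227 K (t = 112.27):
  R = 329.7·(112.27 − 60)^(-0.1332) = 329.7·52.27^(-0.1332) = 329.7·0.59038 = 194.647.
Gain = 194.647 / 255.000 = 0.7633 → 0.763.

0.763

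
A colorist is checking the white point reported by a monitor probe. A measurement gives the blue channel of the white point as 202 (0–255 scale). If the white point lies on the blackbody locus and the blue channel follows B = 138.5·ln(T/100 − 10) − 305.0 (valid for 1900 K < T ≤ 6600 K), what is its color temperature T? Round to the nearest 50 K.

ln(t − 10) = (202 + 305.0) / 138.5 = 3.6606.
t − 10 = e^3.6606 = 38.887, so t = 48.887.
T = 100·t = 4889 K → 4900 K to the nearest 50 K.

4900 K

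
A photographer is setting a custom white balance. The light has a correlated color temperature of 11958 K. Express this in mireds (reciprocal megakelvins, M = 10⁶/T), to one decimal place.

83.6 mireds

M = 10⁶ / 11958 = 83.626 → 83.6 mireds.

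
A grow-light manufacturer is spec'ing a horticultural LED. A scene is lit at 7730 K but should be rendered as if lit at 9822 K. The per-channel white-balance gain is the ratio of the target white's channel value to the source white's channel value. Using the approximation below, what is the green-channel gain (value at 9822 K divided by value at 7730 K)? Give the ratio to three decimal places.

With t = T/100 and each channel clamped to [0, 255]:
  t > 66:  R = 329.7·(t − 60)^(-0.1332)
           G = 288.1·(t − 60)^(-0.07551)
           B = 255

0.942

At 7730 K (t = 77.3):
  G = 288.1·(77.3 − 60)^(-0.07551) = 288.1·17.3^(-0.07551) = 288.1·0.80633 = 232.305.
At 9822 K (t = 98.22):
  G = 288.1·(98.22 − 60)^(-0.07551) = 288.1·38.22^(-0.07551) = 288.1·0.75949 = 218.809.
Gain = 218.809 / 232.305 = 0.9419 → 0.942.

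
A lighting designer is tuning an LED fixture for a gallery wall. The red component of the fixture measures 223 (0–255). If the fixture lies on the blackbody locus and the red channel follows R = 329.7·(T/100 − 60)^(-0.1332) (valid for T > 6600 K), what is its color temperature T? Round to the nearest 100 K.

7900 K

(t − 60)^(-0.1332) = 223/329.7 = 0.67637.
t − 60 = 0.67637^(1/-0.1332) = 0.67637^(-7.508) = 18.831, so t = 78.831.
T = 100·t = 7883 K → 7900 K to the nearest 100 K.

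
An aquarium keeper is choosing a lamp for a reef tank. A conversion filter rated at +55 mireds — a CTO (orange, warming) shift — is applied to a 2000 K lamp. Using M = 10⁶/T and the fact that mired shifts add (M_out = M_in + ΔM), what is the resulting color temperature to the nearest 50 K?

1800 K

M_in = 10⁶/2000 = 500.00 mireds.
M_out = 500.00 + (+55) = 555.00 mireds.
T_out = 10⁶/555.00 = 1801.8 K → 1800 K.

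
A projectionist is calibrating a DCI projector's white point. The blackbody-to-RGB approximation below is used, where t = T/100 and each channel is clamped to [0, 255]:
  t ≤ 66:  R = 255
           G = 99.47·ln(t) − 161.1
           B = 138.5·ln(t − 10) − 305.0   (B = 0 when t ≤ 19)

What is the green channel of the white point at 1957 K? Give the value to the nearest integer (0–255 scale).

135

t = 1957/100 = 19.57; the t ≤ 66 branch applies.
G = 99.47·ln 19.57 − 161.1 = 99.47·2.9740 − 161.1 = 134.724.
Rounded: 135.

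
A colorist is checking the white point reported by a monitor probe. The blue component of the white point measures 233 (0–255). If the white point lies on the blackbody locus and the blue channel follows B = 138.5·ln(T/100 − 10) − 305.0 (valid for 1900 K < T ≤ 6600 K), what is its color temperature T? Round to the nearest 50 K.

5850 K

ln(t − 10) = (233 + 305.0) / 138.5 = 3.8845.
t − 10 = e^3.8845 = 48.641, so t = 58.641.
T = 100·t = 5864 K → 5850 K to the nearest 50 K.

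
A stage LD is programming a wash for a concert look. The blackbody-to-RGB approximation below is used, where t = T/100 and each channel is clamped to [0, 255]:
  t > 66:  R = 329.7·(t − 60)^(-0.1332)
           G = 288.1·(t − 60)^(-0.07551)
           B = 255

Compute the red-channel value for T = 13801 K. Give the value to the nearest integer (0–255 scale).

185

t = 13801/100 = 138.01; the t > 66 branch applies.
R = 329.7·(138.01 − 60)^(-0.1332) = 329.7·78.01^(-0.1332) = 329.7·0.55971 = 184.537.
Rounded: 185.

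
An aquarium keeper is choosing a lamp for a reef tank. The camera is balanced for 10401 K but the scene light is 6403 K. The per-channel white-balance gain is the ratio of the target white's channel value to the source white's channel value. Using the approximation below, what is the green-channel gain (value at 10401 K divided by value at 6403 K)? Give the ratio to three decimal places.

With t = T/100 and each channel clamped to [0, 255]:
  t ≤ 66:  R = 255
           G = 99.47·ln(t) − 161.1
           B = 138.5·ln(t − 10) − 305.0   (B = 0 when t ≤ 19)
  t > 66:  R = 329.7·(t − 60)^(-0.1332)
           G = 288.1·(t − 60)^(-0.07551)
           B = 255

0.857

At 6403 K (t = 64.03):
  G = 99.47·ln 64.03 − 161.1 = 99.47·4.1594 − 161.1 = 252.631.
At 10401 K (t = 104.01):
  G = 288.1·(104.01 − 60)^(-0.07551) = 288.1·44.01^(-0.07551) = 288.1·0.75144 = 216.490.
Gain = 216.490 / 252.631 = 0.8569 → 0.857.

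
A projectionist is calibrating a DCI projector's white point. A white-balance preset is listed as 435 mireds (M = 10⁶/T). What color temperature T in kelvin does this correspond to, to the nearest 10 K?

2300 K

T = 10⁶ / 435 = 2298.85 K → 2300 K.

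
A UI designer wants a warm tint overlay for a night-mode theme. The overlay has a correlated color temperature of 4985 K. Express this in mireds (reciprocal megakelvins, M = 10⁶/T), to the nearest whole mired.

M = 10⁶ / 4985 = 200.602 → 201 mireds.

201 mireds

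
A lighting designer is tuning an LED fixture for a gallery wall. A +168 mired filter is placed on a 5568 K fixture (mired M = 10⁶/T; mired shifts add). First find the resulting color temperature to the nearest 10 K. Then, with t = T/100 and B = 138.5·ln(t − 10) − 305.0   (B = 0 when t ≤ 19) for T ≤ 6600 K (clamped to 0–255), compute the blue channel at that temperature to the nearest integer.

M_in = 10⁶/5568 = 179.60; M_out = 179.60 + (+168) = 347.60.
T_out = 10⁶/347.60 = 2876.9 K → 2880 K; t = 28.8.
B = 138.5·ln(28.8 − 10) − 305.0 = 138.5·ln 18.8 − 305.0 = 138.5·2.9339 − 305.0 = 101.339.
Rounded: 101.

101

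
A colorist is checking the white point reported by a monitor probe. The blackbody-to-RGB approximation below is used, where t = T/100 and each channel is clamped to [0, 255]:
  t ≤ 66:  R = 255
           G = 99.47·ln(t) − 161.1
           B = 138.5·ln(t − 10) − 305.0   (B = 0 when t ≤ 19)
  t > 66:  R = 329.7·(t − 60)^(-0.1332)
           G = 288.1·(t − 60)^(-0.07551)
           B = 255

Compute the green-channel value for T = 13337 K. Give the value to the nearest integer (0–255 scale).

208

t = 13337/100 = 133.37; the t > 66 branch applies.
G = 288.1·(133.37 − 60)^(-0.07551) = 288.1·73.37^(-0.07551) = 288.1·0.72299 = 208.295.
Rounded: 208.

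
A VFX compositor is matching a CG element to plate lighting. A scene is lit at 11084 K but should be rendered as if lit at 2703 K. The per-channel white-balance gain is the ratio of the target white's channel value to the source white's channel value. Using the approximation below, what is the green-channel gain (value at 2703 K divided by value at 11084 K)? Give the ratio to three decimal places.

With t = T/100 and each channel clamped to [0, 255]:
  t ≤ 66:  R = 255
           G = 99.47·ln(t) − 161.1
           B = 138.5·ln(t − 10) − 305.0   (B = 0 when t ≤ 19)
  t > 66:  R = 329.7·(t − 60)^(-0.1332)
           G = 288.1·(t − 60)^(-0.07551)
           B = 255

At 11084 K (t = 110.84):
  G = 288.1·(110.84 − 60)^(-0.07551) = 288.1·50.84^(-0.07551) = 288.1·0.74330 = 214.145.
At 2703 K (t = 27.03):
  G = 99.47·ln 27.03 − 161.1 = 99.47·3.2969 − 161.1 = 166.847.
Gain = 166.847 / 214.145 = 0.7791 → 0.779.

0.779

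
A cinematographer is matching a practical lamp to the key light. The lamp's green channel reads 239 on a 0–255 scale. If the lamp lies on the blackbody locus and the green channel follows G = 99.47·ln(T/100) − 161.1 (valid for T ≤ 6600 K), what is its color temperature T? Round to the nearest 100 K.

5600 K

ln t = (239 + 161.1) / 99.47 = 4.0223.
t = e^4.0223 = 55.830.
T = 100·t = 5583 K → 5600 K to the nearest 100 K.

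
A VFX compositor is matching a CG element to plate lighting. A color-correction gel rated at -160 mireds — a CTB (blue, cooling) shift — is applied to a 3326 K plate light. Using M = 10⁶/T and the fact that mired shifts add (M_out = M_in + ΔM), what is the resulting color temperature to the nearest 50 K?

7100 K

M_in = 10⁶/3326 = 300.66 mireds.
M_out = 300.66 + (-160) = 140.66 mireds.
T_out = 10⁶/140.66 = 7109.3 K → 7100 K.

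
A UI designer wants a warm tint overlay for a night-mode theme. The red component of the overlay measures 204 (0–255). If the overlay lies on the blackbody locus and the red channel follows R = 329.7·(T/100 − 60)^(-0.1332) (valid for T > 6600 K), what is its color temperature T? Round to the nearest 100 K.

(t − 60)^(-0.1332) = 204/329.7 = 0.61874.
t − 60 = 0.61874^(1/-0.1332) = 0.61874^(-7.508) = 36.748, so t = 96.748.
T = 100·t = 9675 K → 9700 K to the nearest 100 K.

9700 K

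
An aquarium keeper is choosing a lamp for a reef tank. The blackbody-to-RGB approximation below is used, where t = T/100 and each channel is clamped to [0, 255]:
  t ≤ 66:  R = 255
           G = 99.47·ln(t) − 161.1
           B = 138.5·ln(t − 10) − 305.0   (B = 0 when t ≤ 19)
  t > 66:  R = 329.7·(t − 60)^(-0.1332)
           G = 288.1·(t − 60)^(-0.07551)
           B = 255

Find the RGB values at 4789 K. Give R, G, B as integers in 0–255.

t = 4789/100 = 47.89; the t ≤ 66 branch applies.
R = 255 by definition for t ≤ 66.
G = 99.47·ln 47.89 − 161.1 = 99.47·3.8689 − 161.1 = 223.740.
B = 138.5·ln(47.89 − 10) − 305.0 = 138.5·ln 37.89 − 305.0 = 138.5·3.6347 − 305.0 = 198.404.
Rounded: (255, 224, 198).

R=255, G=224, B=198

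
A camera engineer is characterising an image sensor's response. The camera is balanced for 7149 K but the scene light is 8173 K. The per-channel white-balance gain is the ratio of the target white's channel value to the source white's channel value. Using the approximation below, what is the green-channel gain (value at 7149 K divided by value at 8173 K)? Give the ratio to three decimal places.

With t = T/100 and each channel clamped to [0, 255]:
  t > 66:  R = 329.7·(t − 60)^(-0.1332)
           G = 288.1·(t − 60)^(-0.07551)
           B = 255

At 8173 K (t = 81.73):
  G = 288.1·(81.73 − 60)^(-0.07551) = 288.1·21.73^(-0.07551) = 288.1·0.79257 = 228.340.
At 7149 K (t = 71.49):
  G = 288.1·(71.49 − 60)^(-0.07551) = 288.1·11.49^(-0.07551) = 288.1·0.83164 = 239.595.
Gain = 239.595 / 228.340 = 1.0493 → 1.049.

1.049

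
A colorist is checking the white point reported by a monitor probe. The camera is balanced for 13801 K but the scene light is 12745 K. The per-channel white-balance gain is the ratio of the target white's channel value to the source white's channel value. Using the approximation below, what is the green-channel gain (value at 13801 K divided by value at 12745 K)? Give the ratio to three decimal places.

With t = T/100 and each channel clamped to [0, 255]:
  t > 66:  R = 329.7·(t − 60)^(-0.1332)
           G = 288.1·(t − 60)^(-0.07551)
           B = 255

0.989

At 12745 K (t = 127.45):
  G = 288.1·(127.45 − 60)^(-0.07551) = 288.1·67.45^(-0.07551) = 288.1·0.72760 = 209.622.
At 13801 K (t = 138.01):
  G = 288.1·(138.01 − 60)^(-0.07551) = 288.1·78.01^(-0.07551) = 288.1·0.71965 = 207.332.
Gain = 207.332 / 209.622 = 0.9891 → 0.989.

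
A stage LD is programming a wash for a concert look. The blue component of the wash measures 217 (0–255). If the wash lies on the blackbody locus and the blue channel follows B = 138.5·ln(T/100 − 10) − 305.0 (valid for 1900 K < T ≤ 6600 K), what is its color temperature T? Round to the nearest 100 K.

ln(t − 10) = (217 + 305.0) / 138.5 = 3.7690.
t − 10 = e^3.7690 = 43.335, so t = 53.335.
T = 100·t = 5333 K → 5300 K to the nearest 100 K.

5300 K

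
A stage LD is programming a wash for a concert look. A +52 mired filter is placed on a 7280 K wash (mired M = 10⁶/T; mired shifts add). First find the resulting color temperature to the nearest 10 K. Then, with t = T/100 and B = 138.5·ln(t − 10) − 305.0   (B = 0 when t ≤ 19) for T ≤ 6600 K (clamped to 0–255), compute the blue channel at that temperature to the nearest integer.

M_in = 10⁶/7280 = 137.36; M_out = 137.36 + (+52) = 189.36.
T_out = 10⁶/189.36 = 5280.9 K → 5280 K; t = 52.8.
B = 138.5·ln(52.8 − 10) − 305.0 = 138.5·ln 42.8 − 305.0 = 138.5·3.7565 − 305.0 = 215.281.
Rounded: 215.

215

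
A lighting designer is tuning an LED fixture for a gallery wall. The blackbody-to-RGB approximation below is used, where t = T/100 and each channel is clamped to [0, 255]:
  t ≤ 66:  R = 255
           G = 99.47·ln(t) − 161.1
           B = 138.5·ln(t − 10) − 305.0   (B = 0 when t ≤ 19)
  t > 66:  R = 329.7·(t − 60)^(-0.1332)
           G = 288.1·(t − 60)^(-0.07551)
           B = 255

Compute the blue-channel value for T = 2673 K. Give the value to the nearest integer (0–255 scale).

85

t = 2673/100 = 26.73; the t ≤ 66 branch applies.
B = 138.5·ln(26.73 − 10) − 305.0 = 138.5·ln 16.73 − 305.0 = 138.5·2.8172 − 305.0 = 85.183.
Rounded: 85.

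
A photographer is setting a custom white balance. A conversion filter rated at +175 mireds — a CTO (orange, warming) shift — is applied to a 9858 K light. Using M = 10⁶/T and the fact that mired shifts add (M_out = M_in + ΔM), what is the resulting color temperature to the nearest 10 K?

3620 K

M_in = 10⁶/9858 = 101.44 mireds.
M_out = 101.44 + (+175) = 276.44 mireds.
T_out = 10⁶/276.44 = 3617.4 K → 3620 K.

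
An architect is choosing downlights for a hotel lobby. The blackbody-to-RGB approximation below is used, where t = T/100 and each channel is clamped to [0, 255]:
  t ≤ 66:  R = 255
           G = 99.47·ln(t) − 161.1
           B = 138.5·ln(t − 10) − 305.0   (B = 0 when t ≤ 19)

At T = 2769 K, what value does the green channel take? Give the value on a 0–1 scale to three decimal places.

t = 2769/100 = 27.69; the t ≤ 66 branch applies.
G = 99.47·ln 27.69 − 161.1 = 99.47·3.3211 − 161.1 = 169.247.
On a 0–1 scale: 169.247/255 = 0.6637 → 0.664.

0.664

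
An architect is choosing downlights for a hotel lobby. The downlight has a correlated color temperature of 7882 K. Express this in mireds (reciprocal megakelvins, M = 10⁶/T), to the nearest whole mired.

M = 10⁶ / 7882 = 126.871 → 127 mireds.

127 mireds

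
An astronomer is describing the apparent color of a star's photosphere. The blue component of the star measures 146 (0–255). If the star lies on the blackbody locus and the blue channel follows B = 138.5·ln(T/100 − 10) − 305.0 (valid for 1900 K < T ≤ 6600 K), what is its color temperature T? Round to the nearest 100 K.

3600 K

ln(t − 10) = (146 + 305.0) / 138.5 = 3.2563.
t − 10 = e^3.2563 = 25.954, so t = 35.954.
T = 100·t = 3595 K → 3600 K to the nearest 100 K.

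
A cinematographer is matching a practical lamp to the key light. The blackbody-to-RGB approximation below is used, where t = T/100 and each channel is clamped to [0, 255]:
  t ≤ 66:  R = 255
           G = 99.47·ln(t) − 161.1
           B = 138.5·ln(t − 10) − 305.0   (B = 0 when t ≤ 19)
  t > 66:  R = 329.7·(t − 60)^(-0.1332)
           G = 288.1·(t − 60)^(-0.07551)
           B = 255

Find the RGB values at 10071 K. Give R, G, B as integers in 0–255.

R=201, G=218, B=255

t = 10071/100 = 100.71; the t > 66 branch applies.
R = 329.7·(100.71 − 60)^(-0.1332) = 329.7·40.71^(-0.1332) = 329.7·0.61036 = 201.237.
G = 288.1·(100.71 − 60)^(-0.07551) = 288.1·40.71^(-0.07551) = 288.1·0.75588 = 217.768.
B = 255 by definition for t > 66.
Rounded: (201, 218, 255).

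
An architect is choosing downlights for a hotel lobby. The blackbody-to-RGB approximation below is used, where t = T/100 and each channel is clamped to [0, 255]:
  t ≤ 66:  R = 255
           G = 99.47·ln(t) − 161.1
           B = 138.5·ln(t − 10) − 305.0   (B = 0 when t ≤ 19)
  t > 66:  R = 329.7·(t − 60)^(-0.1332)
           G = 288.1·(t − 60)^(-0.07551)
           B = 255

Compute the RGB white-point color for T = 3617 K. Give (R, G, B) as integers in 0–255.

(255, 196, 147)

t = 3617/100 = 36.17; the t ≤ 66 branch applies.
R = 255 by definition for t ≤ 66.
G = 99.47·ln 36.17 − 161.1 = 99.47·3.5882 − 161.1 = 195.821.
B = 138.5·ln(36.17 − 10) − 305.0 = 138.5·ln 26.17 − 305.0 = 138.5·3.2646 − 305.0 = 147.149.
Rounded: (255, 196, 147).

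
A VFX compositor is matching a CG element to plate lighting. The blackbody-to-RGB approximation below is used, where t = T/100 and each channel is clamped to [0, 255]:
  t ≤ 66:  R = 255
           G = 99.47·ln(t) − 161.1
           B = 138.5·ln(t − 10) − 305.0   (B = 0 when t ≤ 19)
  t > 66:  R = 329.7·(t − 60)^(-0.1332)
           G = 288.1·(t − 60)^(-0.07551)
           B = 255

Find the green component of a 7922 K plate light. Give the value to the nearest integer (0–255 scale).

t = 7922/100 = 79.22; the t > 66 branch applies.
G = 288.1·(79.22 − 60)^(-0.07551) = 288.1·19.22^(-0.07551) = 288.1·0.79995 = 230.466.
Rounded: 230.

230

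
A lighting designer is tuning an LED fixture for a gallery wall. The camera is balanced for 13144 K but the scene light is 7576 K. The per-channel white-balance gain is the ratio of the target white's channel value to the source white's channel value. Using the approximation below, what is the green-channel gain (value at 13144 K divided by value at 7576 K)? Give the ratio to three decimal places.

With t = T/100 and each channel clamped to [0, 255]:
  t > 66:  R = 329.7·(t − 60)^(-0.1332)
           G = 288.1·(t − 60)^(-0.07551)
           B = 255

0.892

At 7576 K (t = 75.76):
  G = 288.1·(75.76 − 60)^(-0.07551) = 288.1·15.76^(-0.07551) = 288.1·0.81203 = 233.946.
At 13144 K (t = 131.44):
  G = 288.1·(131.44 − 60)^(-0.07551) = 288.1·71.44^(-0.07551) = 288.1·0.72445 = 208.714.
Gain = 208.714 / 233.946 = 0.8921 → 0.892.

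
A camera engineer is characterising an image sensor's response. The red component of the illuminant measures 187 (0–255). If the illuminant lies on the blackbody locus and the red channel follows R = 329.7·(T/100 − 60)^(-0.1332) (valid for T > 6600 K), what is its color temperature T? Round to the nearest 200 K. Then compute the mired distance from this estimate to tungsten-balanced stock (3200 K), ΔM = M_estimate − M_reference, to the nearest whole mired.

(t − 60)^(-0.1332) = 187/329.7 = 0.56718.
t − 60 = 0.56718^(1/-0.1332) = 0.56718^(-7.508) = 70.620, so t = 130.620.
T = 100·t = 13062 K → 13000 K to the nearest 200 K.
M_estimate = 10⁶/13000 = 76.92; M_reference = 10⁶/3200 = 312.50.
ΔM = 76.92 − 312.50 = -235.58 → -236 mireds.

-236 mireds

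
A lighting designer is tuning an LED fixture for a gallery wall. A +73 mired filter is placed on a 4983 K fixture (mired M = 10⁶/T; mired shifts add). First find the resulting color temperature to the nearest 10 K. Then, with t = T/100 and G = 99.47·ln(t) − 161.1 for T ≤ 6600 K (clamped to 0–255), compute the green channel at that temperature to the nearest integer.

197

M_in = 10⁶/4983 = 200.68; M_out = 200.68 + (+73) = 273.68.
T_out = 10⁶/273.68 = 3653.9 K → 3650 K; t = 36.5.
G = 99.47·ln 36.5 − 161.1 = 99.47·3.5973 − 161.1 = 196.725.
Rounded: 197.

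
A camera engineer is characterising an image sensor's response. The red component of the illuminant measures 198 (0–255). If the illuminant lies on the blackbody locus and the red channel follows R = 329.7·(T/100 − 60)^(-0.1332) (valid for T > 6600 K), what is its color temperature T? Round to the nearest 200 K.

10600 K

(t − 60)^(-0.1332) = 198/329.7 = 0.60055.
t − 60 = 0.60055^(1/-0.1332) = 0.60055^(-7.508) = 45.980, so t = 105.980.
T = 100·t = 10598 K → 10600 K to the nearest 200 K.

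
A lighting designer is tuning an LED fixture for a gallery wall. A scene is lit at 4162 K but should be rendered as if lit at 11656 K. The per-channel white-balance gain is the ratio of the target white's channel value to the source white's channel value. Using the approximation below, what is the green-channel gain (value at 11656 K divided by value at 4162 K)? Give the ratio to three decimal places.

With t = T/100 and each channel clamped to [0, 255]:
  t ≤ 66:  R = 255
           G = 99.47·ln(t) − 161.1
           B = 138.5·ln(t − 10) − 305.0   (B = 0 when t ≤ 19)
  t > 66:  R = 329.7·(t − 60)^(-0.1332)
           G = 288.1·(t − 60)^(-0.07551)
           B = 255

1.013

At 4162 K (t = 41.62):
  G = 99.47·ln 41.62 − 161.1 = 99.47·3.7286 − 161.1 = 209.782.
At 11656 K (t = 116.56):
  G = 288.1·(116.56 − 60)^(-0.07551) = 288.1·56.56^(-0.07551) = 288.1·0.73734 = 212.428.
Gain = 212.428 / 209.782 = 1.0126 → 1.013.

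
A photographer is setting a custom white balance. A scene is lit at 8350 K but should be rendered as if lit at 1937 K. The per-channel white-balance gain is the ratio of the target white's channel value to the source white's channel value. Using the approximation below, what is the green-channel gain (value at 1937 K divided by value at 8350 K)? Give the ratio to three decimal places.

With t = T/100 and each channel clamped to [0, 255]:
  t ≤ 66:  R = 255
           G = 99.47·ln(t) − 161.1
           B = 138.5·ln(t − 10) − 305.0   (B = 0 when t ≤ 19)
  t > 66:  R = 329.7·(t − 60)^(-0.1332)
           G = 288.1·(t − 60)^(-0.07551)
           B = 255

0.589

At 8350 K (t = 83.5):
  G = 288.1·(83.5 − 60)^(-0.07551) = 288.1·23.5^(-0.07551) = 288.1·0.78790 = 226.994.
At 1937 K (t = 19.37):
  G = 99.47·ln 19.37 − 161.1 = 99.47·2.9637 − 161.1 = 133.702.
Gain = 133.702 / 226.994 = 0.5890 → 0.589.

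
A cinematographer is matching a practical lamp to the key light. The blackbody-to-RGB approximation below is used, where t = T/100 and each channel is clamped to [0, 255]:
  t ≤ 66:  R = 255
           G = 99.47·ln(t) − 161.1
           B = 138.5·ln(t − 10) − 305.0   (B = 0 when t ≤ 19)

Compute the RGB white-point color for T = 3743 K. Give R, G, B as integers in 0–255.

t = 3743/100 = 37.43; the t ≤ 66 branch applies.
R = 255 by definition for t ≤ 66.
G = 99.47·ln 37.43 − 161.1 = 99.47·3.6225 − 161.1 = 199.227.
B = 138.5·ln(37.43 − 10) − 305.0 = 138.5·ln 27.43 − 305.0 = 138.5·3.3116 − 305.0 = 153.662.
Rounded: (255, 199, 154).

R=255, G=199, B=154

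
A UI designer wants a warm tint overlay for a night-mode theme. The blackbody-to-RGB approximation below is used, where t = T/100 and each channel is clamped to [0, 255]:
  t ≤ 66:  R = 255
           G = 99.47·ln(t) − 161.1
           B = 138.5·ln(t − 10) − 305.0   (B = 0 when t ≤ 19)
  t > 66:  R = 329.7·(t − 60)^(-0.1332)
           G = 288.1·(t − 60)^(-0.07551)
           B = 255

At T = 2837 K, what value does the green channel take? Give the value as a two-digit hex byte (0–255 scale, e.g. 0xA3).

t = 2837/100 = 28.37; the t ≤ 66 branch applies.
G = 99.47·ln 28.37 − 161.1 = 99.47·3.3453 − 161.1 = 171.660.
Rounded: 172; in hex, 0xAC.

0xAC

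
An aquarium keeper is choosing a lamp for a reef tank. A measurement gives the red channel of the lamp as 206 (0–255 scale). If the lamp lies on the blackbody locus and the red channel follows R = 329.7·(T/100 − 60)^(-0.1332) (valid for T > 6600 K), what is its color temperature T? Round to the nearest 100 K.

(t − 60)^(-0.1332) = 206/329.7 = 0.62481.
t − 60 = 0.62481^(1/-0.1332) = 0.62481^(-7.508) = 34.152, so t = 94.152.
T = 100·t = 9415 K → 9400 K to the nearest 100 K.

9400 K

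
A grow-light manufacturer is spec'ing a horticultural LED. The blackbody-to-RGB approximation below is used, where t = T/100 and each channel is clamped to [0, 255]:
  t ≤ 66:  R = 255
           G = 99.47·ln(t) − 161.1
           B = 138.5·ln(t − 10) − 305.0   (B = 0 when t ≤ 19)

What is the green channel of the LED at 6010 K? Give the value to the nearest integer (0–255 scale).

246

t = 6010/100 = 60.1; the t ≤ 66 branch applies.
G = 99.47·ln 60.1 − 161.1 = 99.47·4.0960 − 161.1 = 246.330.
Rounded: 246.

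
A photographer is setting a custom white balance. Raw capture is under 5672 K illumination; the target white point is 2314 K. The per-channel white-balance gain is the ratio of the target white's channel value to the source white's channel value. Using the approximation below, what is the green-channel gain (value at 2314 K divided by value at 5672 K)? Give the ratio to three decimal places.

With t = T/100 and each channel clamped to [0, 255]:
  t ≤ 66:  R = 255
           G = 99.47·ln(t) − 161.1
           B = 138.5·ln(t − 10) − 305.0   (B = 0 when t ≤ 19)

At 5672 K (t = 56.72):
  G = 99.47·ln 56.72 − 161.1 = 99.47·4.0381 − 161.1 = 240.572.
At 2314 K (t = 23.14):
  G = 99.47·ln 23.14 − 161.1 = 99.47·3.1416 − 161.1 = 151.391.
Gain = 151.391 / 240.572 = 0.6293 → 0.629.

0.629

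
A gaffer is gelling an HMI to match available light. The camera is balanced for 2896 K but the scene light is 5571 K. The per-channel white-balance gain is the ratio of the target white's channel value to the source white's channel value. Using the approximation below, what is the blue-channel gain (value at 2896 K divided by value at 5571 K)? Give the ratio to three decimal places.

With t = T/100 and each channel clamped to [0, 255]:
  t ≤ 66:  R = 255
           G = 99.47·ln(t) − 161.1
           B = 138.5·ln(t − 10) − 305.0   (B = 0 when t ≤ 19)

At 5571 K (t = 55.71):
  B = 138.5·ln(55.71 − 10) − 305.0 = 138.5·ln 45.71 − 305.0 = 138.5·3.8223 − 305.0 = 224.391.
At 2896 K (t = 28.96):
  B = 138.5·ln(28.96 − 10) − 305.0 = 138.5·ln 18.96 − 305.0 = 138.5·2.9423 − 305.0 = 102.513.
Gain = 102.513 / 224.391 = 0.4568 → 0.457.

0.457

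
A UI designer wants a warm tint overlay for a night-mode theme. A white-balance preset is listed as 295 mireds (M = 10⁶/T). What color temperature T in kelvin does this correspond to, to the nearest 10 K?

3390 K

T = 10⁶ / 295 = 3389.83 K → 3390 K.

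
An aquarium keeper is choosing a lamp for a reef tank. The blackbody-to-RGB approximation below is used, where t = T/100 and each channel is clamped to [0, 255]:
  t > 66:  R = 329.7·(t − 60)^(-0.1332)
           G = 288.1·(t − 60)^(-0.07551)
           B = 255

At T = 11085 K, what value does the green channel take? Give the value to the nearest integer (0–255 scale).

t = 11085/100 = 110.85; the t > 66 branch applies.
G = 288.1·(110.85 − 60)^(-0.07551) = 288.1·50.85^(-0.07551) = 288.1·0.74329 = 214.142.
Rounded: 214.

214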